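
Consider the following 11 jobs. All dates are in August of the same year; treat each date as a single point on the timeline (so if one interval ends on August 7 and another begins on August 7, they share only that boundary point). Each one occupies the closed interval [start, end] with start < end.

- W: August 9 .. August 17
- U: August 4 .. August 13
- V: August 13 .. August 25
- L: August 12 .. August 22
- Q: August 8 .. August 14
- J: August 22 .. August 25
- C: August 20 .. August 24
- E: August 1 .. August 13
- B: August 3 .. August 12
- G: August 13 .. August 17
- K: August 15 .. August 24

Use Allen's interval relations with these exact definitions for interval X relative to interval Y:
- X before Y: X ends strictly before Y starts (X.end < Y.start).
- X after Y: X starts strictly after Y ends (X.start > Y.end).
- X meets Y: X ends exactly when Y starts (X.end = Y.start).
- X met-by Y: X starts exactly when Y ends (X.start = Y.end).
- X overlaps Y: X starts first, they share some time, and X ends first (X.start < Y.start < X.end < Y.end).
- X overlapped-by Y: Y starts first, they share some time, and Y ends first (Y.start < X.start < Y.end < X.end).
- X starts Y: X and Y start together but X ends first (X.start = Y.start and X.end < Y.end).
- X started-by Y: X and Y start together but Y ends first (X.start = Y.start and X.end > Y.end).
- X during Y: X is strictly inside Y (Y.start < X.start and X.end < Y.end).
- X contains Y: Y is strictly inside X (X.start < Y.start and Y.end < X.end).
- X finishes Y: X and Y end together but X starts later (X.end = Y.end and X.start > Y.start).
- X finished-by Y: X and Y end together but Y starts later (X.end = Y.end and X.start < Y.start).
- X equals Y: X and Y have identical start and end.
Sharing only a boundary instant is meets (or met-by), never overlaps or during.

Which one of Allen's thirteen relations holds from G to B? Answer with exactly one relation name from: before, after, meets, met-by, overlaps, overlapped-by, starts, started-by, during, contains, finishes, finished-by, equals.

after

G = [August 13, August 17]; B = [August 3, August 12].
Compare endpoints: G.start > B.start, G.start > B.end, G.end > B.start, G.end > B.end.
That pattern is 'after'.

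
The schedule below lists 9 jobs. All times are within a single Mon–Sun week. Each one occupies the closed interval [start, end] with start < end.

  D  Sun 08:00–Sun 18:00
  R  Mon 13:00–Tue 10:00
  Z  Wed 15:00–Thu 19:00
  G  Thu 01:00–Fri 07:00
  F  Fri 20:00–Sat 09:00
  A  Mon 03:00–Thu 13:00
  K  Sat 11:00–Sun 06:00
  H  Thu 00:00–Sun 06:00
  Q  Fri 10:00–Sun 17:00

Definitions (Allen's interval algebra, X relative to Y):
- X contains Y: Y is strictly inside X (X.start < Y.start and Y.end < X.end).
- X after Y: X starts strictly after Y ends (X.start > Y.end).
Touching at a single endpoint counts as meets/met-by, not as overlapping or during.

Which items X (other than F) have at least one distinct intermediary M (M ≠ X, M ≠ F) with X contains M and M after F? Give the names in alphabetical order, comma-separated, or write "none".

Q

Target F = [Fri 20:00, Sat 09:00].
Intermediaries M with M after F: D, K.
Via D — items with X contains D: none.
Via K — items with X contains K: Q.
Union: Q.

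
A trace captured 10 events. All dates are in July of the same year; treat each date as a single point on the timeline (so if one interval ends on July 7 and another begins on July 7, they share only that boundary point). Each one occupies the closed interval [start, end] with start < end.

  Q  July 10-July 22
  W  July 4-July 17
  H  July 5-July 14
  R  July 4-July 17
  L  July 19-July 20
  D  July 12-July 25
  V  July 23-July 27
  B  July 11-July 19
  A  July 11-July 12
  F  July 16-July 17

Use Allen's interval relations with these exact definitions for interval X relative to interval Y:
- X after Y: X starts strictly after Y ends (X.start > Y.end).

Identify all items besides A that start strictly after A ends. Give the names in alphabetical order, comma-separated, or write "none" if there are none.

F, L, V

Target A = [July 11, July 12].
B [July 11, July 19] → started-by → no.
D [July 12, July 25] → met-by → no.
F [July 16, July 17] → after → yes.
H [July 5, July 14] → contains → no.
L [July 19, July 20] → after → yes.
Q [July 10, July 22] → contains → no.
R [July 4, July 17] → contains → no.
V [July 23, July 27] → after → yes.
W [July 4, July 17] → contains → no.
Result: F, L, V.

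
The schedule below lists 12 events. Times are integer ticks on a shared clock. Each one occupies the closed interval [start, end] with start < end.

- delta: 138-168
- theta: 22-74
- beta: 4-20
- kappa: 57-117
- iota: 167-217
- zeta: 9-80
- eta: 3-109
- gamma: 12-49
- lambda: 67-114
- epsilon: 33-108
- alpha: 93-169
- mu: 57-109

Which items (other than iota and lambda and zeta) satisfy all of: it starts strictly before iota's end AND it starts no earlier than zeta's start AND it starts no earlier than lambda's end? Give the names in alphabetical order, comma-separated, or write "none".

Conditions: its start is strictly before iota's end (X.start < 217) AND its start is no earlier than zeta's start (X.start >= 9) AND its start is no earlier than lambda's end (X.start >= 114).
alpha: start 93 < 217? ✓; start 93 >= 9? ✓; start 93 >= 114? ✗ → no.
beta: start 4 < 217? ✓; start 4 >= 9? ✗; start 4 >= 114? ✗ → no.
delta: start 138 < 217? ✓; start 138 >= 9? ✓; start 138 >= 114? ✓ → yes.
epsilon: start 33 < 217? ✓; start 33 >= 9? ✓; start 33 >= 114? ✗ → no.
eta: start 3 < 217? ✓; start 3 >= 9? ✗; start 3 >= 114? ✗ → no.
gamma: start 12 < 217? ✓; start 12 >= 9? ✓; start 12 >= 114? ✗ → no.
kappa: start 57 < 217? ✓; start 57 >= 9? ✓; start 57 >= 114? ✗ → no.
mu: start 57 < 217? ✓; start 57 >= 9? ✓; start 57 >= 114? ✗ → no.
theta: start 22 < 217? ✓; start 22 >= 9? ✓; start 22 >= 114? ✗ → no.
Result: delta.

delta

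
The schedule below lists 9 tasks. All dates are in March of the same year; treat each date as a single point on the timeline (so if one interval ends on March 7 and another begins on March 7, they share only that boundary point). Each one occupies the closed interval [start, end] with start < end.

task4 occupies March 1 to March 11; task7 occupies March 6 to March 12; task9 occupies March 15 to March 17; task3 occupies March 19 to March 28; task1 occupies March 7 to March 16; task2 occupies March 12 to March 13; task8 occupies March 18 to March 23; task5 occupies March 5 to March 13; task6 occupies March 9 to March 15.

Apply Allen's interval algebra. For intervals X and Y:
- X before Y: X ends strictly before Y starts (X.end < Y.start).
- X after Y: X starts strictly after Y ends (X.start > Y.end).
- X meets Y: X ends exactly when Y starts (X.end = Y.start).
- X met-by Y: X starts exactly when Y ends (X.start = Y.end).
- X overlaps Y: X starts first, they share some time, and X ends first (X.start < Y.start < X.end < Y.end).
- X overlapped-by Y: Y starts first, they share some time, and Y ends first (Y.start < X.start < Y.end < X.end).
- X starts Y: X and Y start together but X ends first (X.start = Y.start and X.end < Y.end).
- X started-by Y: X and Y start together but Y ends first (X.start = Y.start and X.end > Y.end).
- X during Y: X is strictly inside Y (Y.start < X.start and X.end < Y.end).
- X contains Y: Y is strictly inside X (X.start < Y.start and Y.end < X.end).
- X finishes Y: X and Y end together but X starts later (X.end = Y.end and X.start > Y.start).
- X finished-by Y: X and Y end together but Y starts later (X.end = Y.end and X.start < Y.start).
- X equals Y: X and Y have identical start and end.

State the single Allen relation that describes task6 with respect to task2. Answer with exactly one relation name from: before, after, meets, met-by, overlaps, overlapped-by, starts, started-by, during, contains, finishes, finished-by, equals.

task6 = [March 9, March 15]; task2 = [March 12, March 13].
Compare endpoints: task6.start < task2.start, task6.start < task2.end, task6.end > task2.start, task6.end > task2.end.
That pattern is 'contains'.

contains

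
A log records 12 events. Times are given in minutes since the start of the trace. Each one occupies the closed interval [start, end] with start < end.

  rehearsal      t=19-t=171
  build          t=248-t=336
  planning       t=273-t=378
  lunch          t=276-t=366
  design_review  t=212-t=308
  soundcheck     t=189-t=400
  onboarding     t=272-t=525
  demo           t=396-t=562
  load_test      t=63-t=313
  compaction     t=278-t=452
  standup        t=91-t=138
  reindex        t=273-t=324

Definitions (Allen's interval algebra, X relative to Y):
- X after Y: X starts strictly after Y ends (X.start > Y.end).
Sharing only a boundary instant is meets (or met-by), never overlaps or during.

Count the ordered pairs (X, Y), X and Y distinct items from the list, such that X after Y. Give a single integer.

Checking all 132 ordered pairs for relation 'after'; matching pairs in alphabetical order:
(build, rehearsal): build after rehearsal ✓
(build, standup): build after standup ✓
(compaction, rehearsal): compaction after rehearsal ✓
(compaction, standup): compaction after standup ✓
(demo, build): demo after build ✓
(demo, design_review): demo after design_review ✓
(demo, load_test): demo after load_test ✓
(demo, lunch): demo after lunch ✓
(demo, planning): demo after planning ✓
(demo, rehearsal): demo after rehearsal ✓
(demo, reindex): demo after reindex ✓
(demo, standup): demo after standup ✓
(design_review, rehearsal): design_review after rehearsal ✓
(design_review, standup): design_review after standup ✓
(lunch, rehearsal): lunch after rehearsal ✓
(lunch, standup): lunch after standup ✓
(onboarding, rehearsal): onboarding after rehearsal ✓
(onboarding, standup): onboarding after standup ✓
(planning, rehearsal): planning after rehearsal ✓
(planning, standup): planning after standup ✓
(reindex, rehearsal): reindex after rehearsal ✓
(reindex, standup): reindex after standup ✓
(soundcheck, rehearsal): soundcheck after rehearsal ✓
(soundcheck, standup): soundcheck after standup ✓
Count: 24.

24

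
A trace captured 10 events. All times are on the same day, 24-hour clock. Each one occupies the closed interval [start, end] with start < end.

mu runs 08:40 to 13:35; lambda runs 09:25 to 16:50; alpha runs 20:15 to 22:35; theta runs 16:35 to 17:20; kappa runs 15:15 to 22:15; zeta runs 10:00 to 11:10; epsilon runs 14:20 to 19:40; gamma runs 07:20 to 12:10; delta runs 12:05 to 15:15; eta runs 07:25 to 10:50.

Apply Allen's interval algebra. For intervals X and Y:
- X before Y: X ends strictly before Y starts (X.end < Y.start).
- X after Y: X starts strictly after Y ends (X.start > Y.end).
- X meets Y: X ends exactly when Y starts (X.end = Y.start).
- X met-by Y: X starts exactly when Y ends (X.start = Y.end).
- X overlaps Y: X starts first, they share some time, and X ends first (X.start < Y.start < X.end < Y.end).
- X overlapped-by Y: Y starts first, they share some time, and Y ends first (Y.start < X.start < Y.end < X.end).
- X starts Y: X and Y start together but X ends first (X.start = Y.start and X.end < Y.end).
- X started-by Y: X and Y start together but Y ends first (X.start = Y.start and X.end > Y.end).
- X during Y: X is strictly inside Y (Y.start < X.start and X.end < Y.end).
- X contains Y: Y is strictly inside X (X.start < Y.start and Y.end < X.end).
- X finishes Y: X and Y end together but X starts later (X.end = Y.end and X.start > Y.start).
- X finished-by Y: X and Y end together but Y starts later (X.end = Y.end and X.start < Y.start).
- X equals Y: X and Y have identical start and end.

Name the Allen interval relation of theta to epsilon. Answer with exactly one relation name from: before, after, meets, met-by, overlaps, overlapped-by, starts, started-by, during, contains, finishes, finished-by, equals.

theta = [16:35, 17:20]; epsilon = [14:20, 19:40].
Compare endpoints: theta.start > epsilon.start, theta.start < epsilon.end, theta.end > epsilon.start, theta.end < epsilon.end.
That pattern is 'during'.

during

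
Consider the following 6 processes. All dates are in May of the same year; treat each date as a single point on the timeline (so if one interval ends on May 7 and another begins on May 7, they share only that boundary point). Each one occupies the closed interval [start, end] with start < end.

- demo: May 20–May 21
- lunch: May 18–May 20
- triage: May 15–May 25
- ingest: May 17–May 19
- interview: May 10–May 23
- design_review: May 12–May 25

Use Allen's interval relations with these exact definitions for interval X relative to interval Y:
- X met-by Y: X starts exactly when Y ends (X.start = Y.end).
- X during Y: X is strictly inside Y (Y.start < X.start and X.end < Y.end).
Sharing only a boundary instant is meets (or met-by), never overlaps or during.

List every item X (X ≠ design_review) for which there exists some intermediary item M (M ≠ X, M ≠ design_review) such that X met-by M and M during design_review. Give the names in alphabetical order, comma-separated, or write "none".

Target design_review = [May 12, May 25].
Intermediaries M with M during design_review: demo, ingest, lunch.
Via demo — items with X met-by demo: none.
Via ingest — items with X met-by ingest: none.
Via lunch — items with X met-by lunch: demo.
Union: demo.

demo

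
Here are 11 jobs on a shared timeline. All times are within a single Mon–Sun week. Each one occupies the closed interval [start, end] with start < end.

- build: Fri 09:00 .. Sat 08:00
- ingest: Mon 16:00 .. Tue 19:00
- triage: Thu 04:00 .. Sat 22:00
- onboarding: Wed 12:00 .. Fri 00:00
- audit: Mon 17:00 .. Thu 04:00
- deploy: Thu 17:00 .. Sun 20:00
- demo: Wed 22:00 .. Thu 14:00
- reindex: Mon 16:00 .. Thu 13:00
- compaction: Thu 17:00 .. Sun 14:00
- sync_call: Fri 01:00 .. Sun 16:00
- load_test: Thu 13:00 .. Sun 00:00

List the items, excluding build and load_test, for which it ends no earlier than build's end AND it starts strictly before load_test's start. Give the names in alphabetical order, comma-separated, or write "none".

triage

Conditions: its end is no earlier than build's end (X.end >= Sat 08:00) AND its start is strictly before load_test's start (X.start < Thu 13:00).
audit: end Thu 04:00 >= Sat 08:00? ✗; start Mon 17:00 < Thu 13:00? ✓ → no.
compaction: end Sun 14:00 >= Sat 08:00? ✓; start Thu 17:00 < Thu 13:00? ✗ → no.
demo: end Thu 14:00 >= Sat 08:00? ✗; start Wed 22:00 < Thu 13:00? ✓ → no.
deploy: end Sun 20:00 >= Sat 08:00? ✓; start Thu 17:00 < Thu 13:00? ✗ → no.
ingest: end Tue 19:00 >= Sat 08:00? ✗; start Mon 16:00 < Thu 13:00? ✓ → no.
onboarding: end Fri 00:00 >= Sat 08:00? ✗; start Wed 12:00 < Thu 13:00? ✓ → no.
reindex: end Thu 13:00 >= Sat 08:00? ✗; start Mon 16:00 < Thu 13:00? ✓ → no.
sync_call: end Sun 16:00 >= Sat 08:00? ✓; start Fri 01:00 < Thu 13:00? ✗ → no.
triage: end Sat 22:00 >= Sat 08:00? ✓; start Thu 04:00 < Thu 13:00? ✓ → yes.
Result: triage.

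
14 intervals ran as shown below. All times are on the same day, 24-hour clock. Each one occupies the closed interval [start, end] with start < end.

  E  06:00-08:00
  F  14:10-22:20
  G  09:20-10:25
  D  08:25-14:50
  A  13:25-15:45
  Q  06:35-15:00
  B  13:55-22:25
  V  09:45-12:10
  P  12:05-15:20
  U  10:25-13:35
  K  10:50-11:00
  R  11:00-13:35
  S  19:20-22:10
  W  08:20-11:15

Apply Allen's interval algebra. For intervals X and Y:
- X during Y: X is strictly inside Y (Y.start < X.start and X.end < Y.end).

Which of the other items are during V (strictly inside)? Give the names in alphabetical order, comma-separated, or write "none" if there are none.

Target V = [09:45, 12:10].
A [13:25, 15:45] → after → no.
B [13:55, 22:25] → after → no.
D [08:25, 14:50] → contains → no.
E [06:00, 08:00] → before → no.
F [14:10, 22:20] → after → no.
G [09:20, 10:25] → overlaps → no.
K [10:50, 11:00] → during → yes.
P [12:05, 15:20] → overlapped-by → no.
Q [06:35, 15:00] → contains → no.
R [11:00, 13:35] → overlapped-by → no.
S [19:20, 22:10] → after → no.
U [10:25, 13:35] → overlapped-by → no.
W [08:20, 11:15] → overlaps → no.
Result: K.

K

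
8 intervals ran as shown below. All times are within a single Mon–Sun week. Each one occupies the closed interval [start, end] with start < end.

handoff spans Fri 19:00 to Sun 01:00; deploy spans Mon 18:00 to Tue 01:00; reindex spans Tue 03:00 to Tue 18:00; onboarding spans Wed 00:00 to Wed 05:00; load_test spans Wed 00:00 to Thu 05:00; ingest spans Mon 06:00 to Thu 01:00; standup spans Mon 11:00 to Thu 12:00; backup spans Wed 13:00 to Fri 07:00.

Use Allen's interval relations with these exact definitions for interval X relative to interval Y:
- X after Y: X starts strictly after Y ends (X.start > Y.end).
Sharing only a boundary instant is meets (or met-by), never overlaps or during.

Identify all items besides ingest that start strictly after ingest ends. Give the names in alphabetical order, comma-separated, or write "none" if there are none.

Target ingest = [Mon 06:00, Thu 01:00].
backup [Wed 13:00, Fri 07:00] → overlapped-by → no.
deploy [Mon 18:00, Tue 01:00] → during → no.
handoff [Fri 19:00, Sun 01:00] → after → yes.
load_test [Wed 00:00, Thu 05:00] → overlapped-by → no.
onboarding [Wed 00:00, Wed 05:00] → during → no.
reindex [Tue 03:00, Tue 18:00] → during → no.
standup [Mon 11:00, Thu 12:00] → overlapped-by → no.
Result: handoff.

handoff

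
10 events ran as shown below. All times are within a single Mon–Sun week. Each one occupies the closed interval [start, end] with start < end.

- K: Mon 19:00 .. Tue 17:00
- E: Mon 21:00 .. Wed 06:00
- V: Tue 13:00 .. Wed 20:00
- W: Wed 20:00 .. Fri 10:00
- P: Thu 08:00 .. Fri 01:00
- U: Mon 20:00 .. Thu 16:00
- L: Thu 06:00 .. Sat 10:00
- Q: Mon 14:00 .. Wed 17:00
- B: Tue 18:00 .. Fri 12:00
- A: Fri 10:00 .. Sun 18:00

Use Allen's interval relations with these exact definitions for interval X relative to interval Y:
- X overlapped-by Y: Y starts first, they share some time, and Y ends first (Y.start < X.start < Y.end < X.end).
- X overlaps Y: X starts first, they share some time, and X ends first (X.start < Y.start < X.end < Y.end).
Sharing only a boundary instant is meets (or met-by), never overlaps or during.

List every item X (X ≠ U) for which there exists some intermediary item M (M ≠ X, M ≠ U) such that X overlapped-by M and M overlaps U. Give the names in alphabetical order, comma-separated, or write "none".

B, E, V

Target U = [Mon 20:00, Thu 16:00].
Intermediaries M with M overlaps U: K, Q.
Via K — items with X overlapped-by K: E, V.
Via Q — items with X overlapped-by Q: B, V.
Union: B, E, V.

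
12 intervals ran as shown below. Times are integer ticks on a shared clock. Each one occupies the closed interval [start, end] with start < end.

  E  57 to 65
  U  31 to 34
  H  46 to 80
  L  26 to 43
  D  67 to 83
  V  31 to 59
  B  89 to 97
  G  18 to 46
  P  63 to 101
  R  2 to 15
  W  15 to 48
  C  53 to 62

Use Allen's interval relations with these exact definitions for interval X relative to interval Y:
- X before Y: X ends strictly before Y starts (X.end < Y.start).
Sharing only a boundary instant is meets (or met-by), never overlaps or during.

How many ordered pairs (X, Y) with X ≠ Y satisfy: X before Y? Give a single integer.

Checking all 132 ordered pairs for relation 'before'; matching pairs in alphabetical order:
(C, B): C before B ✓
(C, D): C before D ✓
(C, P): C before P ✓
(D, B): D before B ✓
(E, B): E before B ✓
(E, D): E before D ✓
(G, B): G before B ✓
(G, C): G before C ✓
(G, D): G before D ✓
(G, E): G before E ✓
(G, P): G before P ✓
(H, B): H before B ✓
(L, B): L before B ✓
(L, C): L before C ✓
(L, D): L before D ✓
(L, E): L before E ✓
(L, H): L before H ✓
(L, P): L before P ✓
(R, B): R before B ✓
(R, C): R before C ✓
(R, D): R before D ✓
(R, E): R before E ✓
(R, G): R before G ✓
(R, H): R before H ✓
... plus 18 further pairs not listed.
Count: 42.

42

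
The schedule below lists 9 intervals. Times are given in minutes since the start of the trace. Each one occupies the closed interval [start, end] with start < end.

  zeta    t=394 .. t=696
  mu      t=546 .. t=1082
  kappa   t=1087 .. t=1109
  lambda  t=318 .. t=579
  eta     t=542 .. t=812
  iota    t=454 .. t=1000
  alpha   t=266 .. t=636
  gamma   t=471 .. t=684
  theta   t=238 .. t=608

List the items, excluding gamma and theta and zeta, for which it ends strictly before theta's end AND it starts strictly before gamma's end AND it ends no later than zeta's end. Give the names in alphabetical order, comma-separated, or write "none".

lambda

Conditions: its end is strictly before theta's end (X.end < t=608) AND its start is strictly before gamma's end (X.start < t=684) AND its end is no later than zeta's end (X.end <= t=696).
alpha: end t=636 < t=608? ✗; start t=266 < t=684? ✓; end t=636 <= t=696? ✓ → no.
eta: end t=812 < t=608? ✗; start t=542 < t=684? ✓; end t=812 <= t=696? ✗ → no.
iota: end t=1000 < t=608? ✗; start t=454 < t=684? ✓; end t=1000 <= t=696? ✗ → no.
kappa: end t=1109 < t=608? ✗; start t=1087 < t=684? ✗; end t=1109 <= t=696? ✗ → no.
lambda: end t=579 < t=608? ✓; start t=318 < t=684? ✓; end t=579 <= t=696? ✓ → yes.
mu: end t=1082 < t=608? ✗; start t=546 < t=684? ✓; end t=1082 <= t=696? ✗ → no.
Result: lambda.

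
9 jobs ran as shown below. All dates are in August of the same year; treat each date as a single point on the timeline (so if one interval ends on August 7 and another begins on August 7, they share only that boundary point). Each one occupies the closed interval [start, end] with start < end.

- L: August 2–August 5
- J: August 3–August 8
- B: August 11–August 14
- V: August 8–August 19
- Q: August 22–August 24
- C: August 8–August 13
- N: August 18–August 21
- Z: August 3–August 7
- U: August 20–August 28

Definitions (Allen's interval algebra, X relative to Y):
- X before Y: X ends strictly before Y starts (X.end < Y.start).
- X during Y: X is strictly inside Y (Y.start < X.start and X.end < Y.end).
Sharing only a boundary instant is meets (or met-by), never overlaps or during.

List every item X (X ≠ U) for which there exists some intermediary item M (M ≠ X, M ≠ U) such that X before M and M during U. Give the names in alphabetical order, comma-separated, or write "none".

Target U = [August 20, August 28].
Intermediaries M with M during U: Q.
Via Q — items with X before Q: B, C, J, L, N, V, Z.
Union: B, C, J, L, N, V, Z.

B, C, J, L, N, V, Z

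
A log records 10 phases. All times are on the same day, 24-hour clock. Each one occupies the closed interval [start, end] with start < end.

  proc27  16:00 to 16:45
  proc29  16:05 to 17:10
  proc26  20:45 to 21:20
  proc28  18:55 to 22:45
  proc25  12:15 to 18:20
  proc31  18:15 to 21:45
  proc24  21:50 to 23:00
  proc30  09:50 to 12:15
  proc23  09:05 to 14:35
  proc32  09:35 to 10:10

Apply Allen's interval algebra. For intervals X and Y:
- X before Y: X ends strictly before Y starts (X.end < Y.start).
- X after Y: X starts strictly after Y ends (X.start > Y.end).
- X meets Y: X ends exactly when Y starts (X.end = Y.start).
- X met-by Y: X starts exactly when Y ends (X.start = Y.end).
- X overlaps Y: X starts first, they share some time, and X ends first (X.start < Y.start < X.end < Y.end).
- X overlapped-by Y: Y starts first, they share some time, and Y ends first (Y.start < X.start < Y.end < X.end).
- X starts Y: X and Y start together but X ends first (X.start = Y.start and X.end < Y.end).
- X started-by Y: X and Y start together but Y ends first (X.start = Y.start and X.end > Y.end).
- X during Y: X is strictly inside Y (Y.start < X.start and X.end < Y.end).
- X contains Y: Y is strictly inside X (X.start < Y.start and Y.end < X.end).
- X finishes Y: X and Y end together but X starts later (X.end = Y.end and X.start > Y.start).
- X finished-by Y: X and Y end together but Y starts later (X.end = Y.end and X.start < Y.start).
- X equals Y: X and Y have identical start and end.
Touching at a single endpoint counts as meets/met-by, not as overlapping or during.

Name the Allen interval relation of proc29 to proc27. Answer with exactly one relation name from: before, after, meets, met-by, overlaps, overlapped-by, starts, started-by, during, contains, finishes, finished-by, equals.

overlapped-by

proc29 = [16:05, 17:10]; proc27 = [16:00, 16:45].
Compare endpoints: proc29.start > proc27.start, proc29.start < proc27.end, proc29.end > proc27.start, proc29.end > proc27.end.
That pattern is 'overlapped-by'.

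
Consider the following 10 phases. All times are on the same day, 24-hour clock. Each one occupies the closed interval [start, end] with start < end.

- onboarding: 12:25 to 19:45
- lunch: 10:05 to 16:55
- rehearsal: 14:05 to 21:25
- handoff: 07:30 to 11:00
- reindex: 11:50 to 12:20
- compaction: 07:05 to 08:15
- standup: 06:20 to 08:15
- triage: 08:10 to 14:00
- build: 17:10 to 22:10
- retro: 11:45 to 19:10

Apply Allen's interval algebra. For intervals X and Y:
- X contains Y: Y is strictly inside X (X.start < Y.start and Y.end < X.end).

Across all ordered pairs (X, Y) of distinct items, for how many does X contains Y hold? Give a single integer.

Checking all 90 ordered pairs for relation 'contains'; matching pairs in alphabetical order:
(lunch, reindex): lunch contains reindex ✓
(retro, reindex): retro contains reindex ✓
(triage, reindex): triage contains reindex ✓
Count: 3.

3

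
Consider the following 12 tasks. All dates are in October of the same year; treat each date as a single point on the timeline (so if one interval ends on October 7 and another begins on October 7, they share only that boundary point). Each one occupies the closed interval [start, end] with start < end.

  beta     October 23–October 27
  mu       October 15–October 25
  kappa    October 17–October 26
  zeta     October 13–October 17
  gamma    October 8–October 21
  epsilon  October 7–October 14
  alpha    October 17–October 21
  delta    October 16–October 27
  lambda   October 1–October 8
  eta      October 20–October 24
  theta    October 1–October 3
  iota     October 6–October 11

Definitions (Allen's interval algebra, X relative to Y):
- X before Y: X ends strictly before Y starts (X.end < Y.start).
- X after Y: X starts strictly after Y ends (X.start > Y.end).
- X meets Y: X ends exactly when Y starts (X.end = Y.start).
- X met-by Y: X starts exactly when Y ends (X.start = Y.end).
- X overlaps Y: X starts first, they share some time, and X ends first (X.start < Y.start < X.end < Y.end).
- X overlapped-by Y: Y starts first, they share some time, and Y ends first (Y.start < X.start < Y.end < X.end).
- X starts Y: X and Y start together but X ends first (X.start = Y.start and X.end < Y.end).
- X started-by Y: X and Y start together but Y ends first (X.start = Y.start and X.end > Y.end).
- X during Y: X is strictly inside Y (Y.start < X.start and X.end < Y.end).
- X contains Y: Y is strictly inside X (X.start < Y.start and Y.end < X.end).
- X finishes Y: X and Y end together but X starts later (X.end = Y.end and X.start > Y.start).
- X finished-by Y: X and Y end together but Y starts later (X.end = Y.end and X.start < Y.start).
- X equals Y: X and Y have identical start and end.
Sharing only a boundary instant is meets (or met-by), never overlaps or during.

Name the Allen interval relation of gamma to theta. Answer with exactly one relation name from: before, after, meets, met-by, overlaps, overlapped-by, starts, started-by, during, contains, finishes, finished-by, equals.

gamma = [October 8, October 21]; theta = [October 1, October 3].
Compare endpoints: gamma.start > theta.start, gamma.start > theta.end, gamma.end > theta.start, gamma.end > theta.end.
That pattern is 'after'.

after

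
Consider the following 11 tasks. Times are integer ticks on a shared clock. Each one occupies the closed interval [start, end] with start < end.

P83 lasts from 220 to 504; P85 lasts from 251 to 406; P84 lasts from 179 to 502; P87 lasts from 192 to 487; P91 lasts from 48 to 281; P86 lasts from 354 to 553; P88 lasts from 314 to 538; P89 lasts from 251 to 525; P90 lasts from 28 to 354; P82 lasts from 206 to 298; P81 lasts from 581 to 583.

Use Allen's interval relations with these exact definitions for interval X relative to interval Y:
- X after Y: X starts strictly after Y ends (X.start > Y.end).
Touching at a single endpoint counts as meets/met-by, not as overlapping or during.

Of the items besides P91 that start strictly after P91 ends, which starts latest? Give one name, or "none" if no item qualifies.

P81

Target P91 = [48, 281].
P81 [581, 583] → after → candidate.
P82 [206, 298] → overlapped-by → excluded.
P83 [220, 504] → overlapped-by → excluded.
P84 [179, 502] → overlapped-by → excluded.
P85 [251, 406] → overlapped-by → excluded.
P86 [354, 553] → after → candidate.
P87 [192, 487] → overlapped-by → excluded.
P88 [314, 538] → after → candidate.
P89 [251, 525] → overlapped-by → excluded.
P90 [28, 354] → contains → excluded.
Among candidates, latest start is 581 → P81.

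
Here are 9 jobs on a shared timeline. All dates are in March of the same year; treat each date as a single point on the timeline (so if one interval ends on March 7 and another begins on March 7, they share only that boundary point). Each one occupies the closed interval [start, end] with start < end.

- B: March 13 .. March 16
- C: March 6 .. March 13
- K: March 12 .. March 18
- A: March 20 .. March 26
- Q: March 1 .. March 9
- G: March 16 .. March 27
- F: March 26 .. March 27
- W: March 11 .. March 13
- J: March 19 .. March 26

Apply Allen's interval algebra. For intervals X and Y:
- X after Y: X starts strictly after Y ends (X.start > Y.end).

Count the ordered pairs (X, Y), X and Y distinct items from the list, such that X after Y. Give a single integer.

Checking all 72 ordered pairs for relation 'after'; matching pairs in alphabetical order:
(A, B): A after B ✓
(A, C): A after C ✓
(A, K): A after K ✓
(A, Q): A after Q ✓
(A, W): A after W ✓
(B, Q): B after Q ✓
(F, B): F after B ✓
(F, C): F after C ✓
(F, K): F after K ✓
(F, Q): F after Q ✓
(F, W): F after W ✓
(G, C): G after C ✓
(G, Q): G after Q ✓
(G, W): G after W ✓
(J, B): J after B ✓
(J, C): J after C ✓
(J, K): J after K ✓
(J, Q): J after Q ✓
(J, W): J after W ✓
(K, Q): K after Q ✓
(W, Q): W after Q ✓
Count: 21.

21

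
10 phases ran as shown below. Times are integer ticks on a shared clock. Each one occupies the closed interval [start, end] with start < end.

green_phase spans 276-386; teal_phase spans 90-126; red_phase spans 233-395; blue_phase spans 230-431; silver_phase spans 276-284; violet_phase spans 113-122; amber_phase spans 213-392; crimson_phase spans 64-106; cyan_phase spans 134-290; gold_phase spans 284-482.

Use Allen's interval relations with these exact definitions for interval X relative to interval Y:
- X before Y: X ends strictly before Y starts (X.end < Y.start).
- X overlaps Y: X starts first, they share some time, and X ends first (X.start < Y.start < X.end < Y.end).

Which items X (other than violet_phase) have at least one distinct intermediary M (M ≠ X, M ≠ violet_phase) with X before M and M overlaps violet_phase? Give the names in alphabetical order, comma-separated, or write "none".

none

Target violet_phase = [113, 122].
Intermediaries M with M overlaps violet_phase: none.
Union: none.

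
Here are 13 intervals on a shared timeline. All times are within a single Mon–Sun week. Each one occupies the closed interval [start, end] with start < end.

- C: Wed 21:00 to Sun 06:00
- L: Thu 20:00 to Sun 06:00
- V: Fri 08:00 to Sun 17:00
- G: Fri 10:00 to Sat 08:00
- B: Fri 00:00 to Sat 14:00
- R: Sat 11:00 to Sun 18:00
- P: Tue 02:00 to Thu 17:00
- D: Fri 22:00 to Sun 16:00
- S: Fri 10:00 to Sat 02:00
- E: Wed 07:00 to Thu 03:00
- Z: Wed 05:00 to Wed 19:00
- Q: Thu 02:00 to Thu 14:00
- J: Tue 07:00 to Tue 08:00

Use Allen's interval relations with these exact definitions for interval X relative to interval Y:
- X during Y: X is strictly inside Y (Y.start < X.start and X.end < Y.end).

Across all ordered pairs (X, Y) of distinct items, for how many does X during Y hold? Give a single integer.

16

Checking all 156 ordered pairs for relation 'during'; matching pairs in alphabetical order:
(B, C): B during C ✓
(B, L): B during L ✓
(D, V): D during V ✓
(E, P): E during P ✓
(G, B): G during B ✓
(G, C): G during C ✓
(G, L): G during L ✓
(G, V): G during V ✓
(J, P): J during P ✓
(Q, C): Q during C ✓
(Q, P): Q during P ✓
(S, B): S during B ✓
(S, C): S during C ✓
(S, L): S during L ✓
(S, V): S during V ✓
(Z, P): Z during P ✓
Count: 16.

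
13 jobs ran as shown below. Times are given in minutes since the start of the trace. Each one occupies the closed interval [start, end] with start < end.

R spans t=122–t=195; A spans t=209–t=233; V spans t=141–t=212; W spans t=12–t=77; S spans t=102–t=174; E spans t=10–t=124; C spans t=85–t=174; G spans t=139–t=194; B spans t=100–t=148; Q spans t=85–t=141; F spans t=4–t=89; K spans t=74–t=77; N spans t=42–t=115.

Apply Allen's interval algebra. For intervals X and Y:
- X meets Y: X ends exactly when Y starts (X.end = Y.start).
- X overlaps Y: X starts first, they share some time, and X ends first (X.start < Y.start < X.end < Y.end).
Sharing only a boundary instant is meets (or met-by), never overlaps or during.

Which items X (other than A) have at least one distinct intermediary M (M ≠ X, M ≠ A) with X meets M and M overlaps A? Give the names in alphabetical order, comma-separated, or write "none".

Q

Target A = [t=209, t=233].
Intermediaries M with M overlaps A: V.
Via V — items with X meets V: Q.
Union: Q.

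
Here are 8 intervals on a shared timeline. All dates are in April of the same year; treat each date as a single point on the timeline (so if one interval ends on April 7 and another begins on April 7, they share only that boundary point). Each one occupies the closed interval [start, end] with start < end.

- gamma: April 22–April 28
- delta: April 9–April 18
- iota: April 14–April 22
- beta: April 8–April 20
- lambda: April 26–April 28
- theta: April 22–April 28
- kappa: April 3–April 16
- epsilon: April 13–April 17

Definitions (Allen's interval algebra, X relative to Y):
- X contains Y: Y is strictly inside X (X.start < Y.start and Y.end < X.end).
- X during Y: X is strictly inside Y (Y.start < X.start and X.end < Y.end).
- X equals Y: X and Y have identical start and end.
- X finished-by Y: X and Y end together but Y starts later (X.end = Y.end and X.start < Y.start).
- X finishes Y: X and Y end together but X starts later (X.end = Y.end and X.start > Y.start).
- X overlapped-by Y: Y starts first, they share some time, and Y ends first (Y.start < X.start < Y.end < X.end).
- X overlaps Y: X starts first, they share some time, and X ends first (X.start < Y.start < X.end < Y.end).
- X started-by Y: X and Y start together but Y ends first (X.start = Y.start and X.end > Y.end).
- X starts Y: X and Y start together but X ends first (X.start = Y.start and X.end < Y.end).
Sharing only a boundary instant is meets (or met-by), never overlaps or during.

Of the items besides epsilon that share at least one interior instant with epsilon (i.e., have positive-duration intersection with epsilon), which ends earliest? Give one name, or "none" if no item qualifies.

Target epsilon = [April 13, April 17].
beta [April 8, April 20] → contains → candidate.
delta [April 9, April 18] → contains → candidate.
gamma [April 22, April 28] → after → excluded.
iota [April 14, April 22] → overlapped-by → candidate.
kappa [April 3, April 16] → overlaps → candidate.
lambda [April 26, April 28] → after → excluded.
theta [April 22, April 28] → after → excluded.
Among candidates, earliest end is April 16 → kappa.

kappa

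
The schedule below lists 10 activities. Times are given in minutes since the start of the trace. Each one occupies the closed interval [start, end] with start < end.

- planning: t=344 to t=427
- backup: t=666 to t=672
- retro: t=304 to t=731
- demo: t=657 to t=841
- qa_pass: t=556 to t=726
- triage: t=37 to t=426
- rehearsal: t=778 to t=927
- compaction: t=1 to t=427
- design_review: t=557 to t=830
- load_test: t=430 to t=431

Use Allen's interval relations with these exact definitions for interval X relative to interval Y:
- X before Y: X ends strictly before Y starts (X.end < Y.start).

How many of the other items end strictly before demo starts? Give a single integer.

Target demo = [t=657, t=841].
backup [t=666, t=672] → during → no.
compaction [t=1, t=427] → before → counts.
design_review [t=557, t=830] → overlaps → no.
load_test [t=430, t=431] → before → counts.
planning [t=344, t=427] → before → counts.
qa_pass [t=556, t=726] → overlaps → no.
rehearsal [t=778, t=927] → overlapped-by → no.
retro [t=304, t=731] → overlaps → no.
triage [t=37, t=426] → before → counts.
Total: 4.

4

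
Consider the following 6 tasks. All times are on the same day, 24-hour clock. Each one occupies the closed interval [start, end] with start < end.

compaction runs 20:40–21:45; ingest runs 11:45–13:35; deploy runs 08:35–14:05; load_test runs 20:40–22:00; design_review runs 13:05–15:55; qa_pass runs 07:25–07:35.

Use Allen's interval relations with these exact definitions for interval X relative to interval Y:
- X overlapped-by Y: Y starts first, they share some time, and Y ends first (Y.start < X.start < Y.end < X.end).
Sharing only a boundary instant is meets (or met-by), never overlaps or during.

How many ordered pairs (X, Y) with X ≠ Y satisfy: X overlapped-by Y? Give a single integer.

2

Checking all 30 ordered pairs for relation 'overlapped-by'; matching pairs in alphabetical order:
(design_review, deploy): design_review overlapped-by deploy ✓
(design_review, ingest): design_review overlapped-by ingest ✓
Count: 2.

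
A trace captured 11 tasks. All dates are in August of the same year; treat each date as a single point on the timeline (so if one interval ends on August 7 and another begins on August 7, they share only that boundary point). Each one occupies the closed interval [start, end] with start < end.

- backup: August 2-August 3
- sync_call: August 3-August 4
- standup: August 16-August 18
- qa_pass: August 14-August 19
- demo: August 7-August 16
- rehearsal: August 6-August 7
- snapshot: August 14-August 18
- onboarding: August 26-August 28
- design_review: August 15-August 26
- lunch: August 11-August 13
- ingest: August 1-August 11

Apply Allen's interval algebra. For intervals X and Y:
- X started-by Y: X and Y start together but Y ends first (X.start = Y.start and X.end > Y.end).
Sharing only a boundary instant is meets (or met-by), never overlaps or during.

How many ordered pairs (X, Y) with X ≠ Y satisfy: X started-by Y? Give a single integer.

Checking all 110 ordered pairs for relation 'started-by'; matching pairs in alphabetical order:
(qa_pass, snapshot): qa_pass started-by snapshot ✓
Count: 1.

1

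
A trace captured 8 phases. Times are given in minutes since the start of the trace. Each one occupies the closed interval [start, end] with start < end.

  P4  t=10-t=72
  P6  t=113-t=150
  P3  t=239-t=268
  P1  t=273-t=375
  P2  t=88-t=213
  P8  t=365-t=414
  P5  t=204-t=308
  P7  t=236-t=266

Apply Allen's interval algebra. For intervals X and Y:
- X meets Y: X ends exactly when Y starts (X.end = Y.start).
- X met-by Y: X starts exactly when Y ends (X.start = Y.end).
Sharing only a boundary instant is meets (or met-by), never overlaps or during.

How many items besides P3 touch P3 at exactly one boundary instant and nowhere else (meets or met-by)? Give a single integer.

Target P3 = [t=239, t=268].
P1 [t=273, t=375] → after → no.
P2 [t=88, t=213] → before → no.
P4 [t=10, t=72] → before → no.
P5 [t=204, t=308] → contains → no.
P6 [t=113, t=150] → before → no.
P7 [t=236, t=266] → overlaps → no.
P8 [t=365, t=414] → after → no.
Total: 0.

0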